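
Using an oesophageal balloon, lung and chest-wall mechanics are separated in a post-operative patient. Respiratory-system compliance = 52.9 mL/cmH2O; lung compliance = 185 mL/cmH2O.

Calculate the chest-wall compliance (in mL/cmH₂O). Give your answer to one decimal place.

74.1

1/Ccw = 1/Crs − 1/CL.
1/Ccw = 1/52.9 − 1/185 = 0.0135.
Ccw = 74.074 mL/cmH2O.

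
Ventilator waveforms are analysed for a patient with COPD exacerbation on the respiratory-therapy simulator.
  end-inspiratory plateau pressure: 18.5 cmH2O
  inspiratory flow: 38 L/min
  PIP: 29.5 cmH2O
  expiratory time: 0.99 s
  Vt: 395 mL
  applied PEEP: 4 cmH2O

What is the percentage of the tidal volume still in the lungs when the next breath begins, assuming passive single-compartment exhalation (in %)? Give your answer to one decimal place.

12.3

Flow: 38 L/min ÷ 60 = 0.6333 L/s.
R = (PIP − Pplat)/V̇ = (29.5 − 18.5) / 0.6333 = 11.0/0.6333 = 17.369 cmH2O·s/L.
C = Vt/(Pplat − PEEP) = 395.0 / (18.5 − 4) = 395.0/14.5 = 27.241 mL/cmH2O.
τ = R × C = 17.369 × 0.02724 L/cmH2O = 0.4731 s.
Fraction remaining at end-expiration = e^(−Te/τ) = e^(−0.99/0.4731) = 0.1234 → 12.34%.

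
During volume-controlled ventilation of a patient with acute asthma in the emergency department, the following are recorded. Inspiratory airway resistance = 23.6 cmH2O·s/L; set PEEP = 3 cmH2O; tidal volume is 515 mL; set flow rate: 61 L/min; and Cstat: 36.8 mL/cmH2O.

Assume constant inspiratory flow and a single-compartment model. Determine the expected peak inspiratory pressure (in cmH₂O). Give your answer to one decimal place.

41.0

Flow: 61 L/min ÷ 60 = 1.0167 L/s.
Equation of motion (constant flow): PIP = Vt/C + R·V̇ + PEEP.
PIP = 515/36.8 + 23.6×1.0167 + 3 = 13.995 + 23.994 + 3 = 40.989 cmH2O.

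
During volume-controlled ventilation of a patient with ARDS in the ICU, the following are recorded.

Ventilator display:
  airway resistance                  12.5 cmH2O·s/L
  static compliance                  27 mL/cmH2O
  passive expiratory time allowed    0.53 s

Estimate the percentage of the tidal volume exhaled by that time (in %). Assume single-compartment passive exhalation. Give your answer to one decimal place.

τ = R × C = 12.5 × 27 mL/cmH2O = 12.5 × 0.027 L/cmH2O = 0.3375 s.
Passive exhalation: V(t)/V₀ = e^(−t/τ) = e^(−0.53/0.3375) = 0.208.
Fraction exhaled = 1 − 0.208 = 0.792 → 79.2%.

79.2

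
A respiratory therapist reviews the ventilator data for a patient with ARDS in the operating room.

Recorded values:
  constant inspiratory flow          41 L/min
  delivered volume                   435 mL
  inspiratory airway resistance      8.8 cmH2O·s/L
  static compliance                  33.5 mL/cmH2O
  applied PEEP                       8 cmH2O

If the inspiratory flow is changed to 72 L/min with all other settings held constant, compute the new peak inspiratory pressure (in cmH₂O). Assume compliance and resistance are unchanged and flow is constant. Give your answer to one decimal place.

Flow: 41 L/min ÷ 60 = 0.6833 L/s.
New flow: 72 L/min ÷ 60 = 1.2 L/s.
PIP = Vt/C + R·V̇ + PEEP (constant-flow equation of motion).
Only the resistive term changes: ΔPIP = R × ΔV̇ = 8.8 × (1.2 − 0.6833) = 8.8 × 0.5167 = 4.547 cmH2O.
Original PIP = 435/33.5 + 8.8×0.6833 + 8 = 26.998 cmH2O; new PIP = 26.998 + (4.547) = 31.545 cmH2O.

31.5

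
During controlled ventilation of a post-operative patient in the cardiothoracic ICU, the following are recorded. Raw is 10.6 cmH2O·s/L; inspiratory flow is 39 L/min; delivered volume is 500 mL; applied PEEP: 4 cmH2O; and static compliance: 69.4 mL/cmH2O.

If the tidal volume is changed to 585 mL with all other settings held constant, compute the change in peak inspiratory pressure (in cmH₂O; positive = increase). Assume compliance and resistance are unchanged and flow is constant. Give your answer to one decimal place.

1.2

PIP = Vt/C + R·V̇ + PEEP (constant-flow equation of motion).
Only the elastic term changes: ΔPIP = ΔVt / C = (585 − 500) / 69.4 = 1.225 cmH2O.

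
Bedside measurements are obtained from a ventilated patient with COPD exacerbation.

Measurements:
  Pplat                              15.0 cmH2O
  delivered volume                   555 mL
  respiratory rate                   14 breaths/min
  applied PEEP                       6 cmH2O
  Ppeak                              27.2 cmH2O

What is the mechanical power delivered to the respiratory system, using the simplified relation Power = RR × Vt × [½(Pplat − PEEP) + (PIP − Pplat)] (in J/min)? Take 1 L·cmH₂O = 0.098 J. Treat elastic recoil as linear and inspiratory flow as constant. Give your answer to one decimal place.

Per-breath work = Vt × [½(Pplat−PEEP) + (PIP−Pplat)] = 0.555 × [0.5×9.0 + 12.2] = 0.555 × 16.7 = 9.269 L·cmH2O.
Power = 14 × 9.269 = 129.77 L·cmH2O/min.
× 0.098 J/(L·cmH2O) → 12.717 J/min.

12.7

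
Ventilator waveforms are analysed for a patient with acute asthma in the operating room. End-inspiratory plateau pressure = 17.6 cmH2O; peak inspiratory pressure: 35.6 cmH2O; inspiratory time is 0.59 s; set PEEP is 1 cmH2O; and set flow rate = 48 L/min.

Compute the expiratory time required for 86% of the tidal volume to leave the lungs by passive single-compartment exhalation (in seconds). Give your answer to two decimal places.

Flow: 48 L/min ÷ 60 = 0.8 L/s.
Vt = flow × Ti = 0.8 L/s × 0.59 s × 1000 mL/L = 472.0 mL.
R = (PIP − Pplat)/V̇ = (35.6 − 17.6) / 0.8 = 18.0/0.8 = 22.5 cmH2O·s/L.
C = Vt/(Pplat − PEEP) = 472.0 / (17.6 − 1) = 472.0/16.6 = 28.434 mL/cmH2O.
τ = R × C = 22.5 × 0.02843 L/cmH2O = 0.6397 s.
t = −τ·ln(1 − 0.86) = −0.6397·ln(0.14) = 1.258 s.

1.26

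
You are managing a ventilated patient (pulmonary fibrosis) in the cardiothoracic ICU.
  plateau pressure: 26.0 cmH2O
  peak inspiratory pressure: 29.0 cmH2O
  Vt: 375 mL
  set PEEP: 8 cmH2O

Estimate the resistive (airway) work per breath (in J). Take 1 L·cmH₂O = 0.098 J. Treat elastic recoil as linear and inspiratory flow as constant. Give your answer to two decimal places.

0.11

With constant inspiratory flow the resistive pressure is constant at PIP − Pplat = 29.0 − 26.0 = 3.0 cmH2O, so resistive work = 3.0 × 0.375 = 1.125 L·cmH2O.
× 0.098 J/(L·cmH2O) → 0.1103 J.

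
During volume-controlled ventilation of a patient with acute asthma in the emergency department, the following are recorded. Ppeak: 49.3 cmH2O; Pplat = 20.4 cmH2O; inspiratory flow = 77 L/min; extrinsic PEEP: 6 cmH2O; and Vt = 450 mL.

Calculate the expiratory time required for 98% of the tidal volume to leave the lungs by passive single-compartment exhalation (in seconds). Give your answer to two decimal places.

2.75

Flow: 77 L/min ÷ 60 = 1.2833 L/s.
R = (PIP − Pplat)/V̇ = (49.3 − 20.4) / 1.2833 = 28.9/1.2833 = 22.52 cmH2O·s/L.
C = Vt/(Pplat − PEEP) = 450.0 / (20.4 − 6) = 450.0/14.4 = 31.25 mL/cmH2O.
τ = R × C = 22.52 × 0.03125 L/cmH2O = 0.7038 s.
t = −τ·ln(1 − 0.98) = −0.7038·ln(0.02) = 2.753 s.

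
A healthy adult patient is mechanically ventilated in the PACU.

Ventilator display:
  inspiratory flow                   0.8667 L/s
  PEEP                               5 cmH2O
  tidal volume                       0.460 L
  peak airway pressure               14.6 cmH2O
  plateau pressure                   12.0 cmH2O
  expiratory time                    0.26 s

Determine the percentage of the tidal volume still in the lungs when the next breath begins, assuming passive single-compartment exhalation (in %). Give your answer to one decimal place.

26.7

R = (PIP − Pplat)/V̇ = (14.6 − 12.0) / 0.8667 = 2.6/0.8667 = 3.0 cmH2O·s/L.
C = Vt/(Pplat − PEEP) = 460.0 / (12.0 − 5) = 460.0/7.0 = 65.714 mL/cmH2O.
τ = R × C = 3.0 × 0.06571 L/cmH2O = 0.1971 s.
Fraction remaining at end-expiration = e^(−Te/τ) = e^(−0.26/0.1971) = 0.2674 → 26.74%.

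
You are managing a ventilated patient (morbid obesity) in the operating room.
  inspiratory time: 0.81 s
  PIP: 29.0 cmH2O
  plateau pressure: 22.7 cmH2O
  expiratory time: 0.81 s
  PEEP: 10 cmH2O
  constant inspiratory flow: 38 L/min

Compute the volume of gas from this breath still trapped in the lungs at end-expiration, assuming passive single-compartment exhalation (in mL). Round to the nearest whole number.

68

Flow: 38 L/min ÷ 60 = 0.6333 L/s.
Vt = flow × Ti = 0.6333 L/s × 0.81 s × 1000 mL/L = 512.97 mL.
R = (PIP − Pplat)/V̇ = (29.0 − 22.7) / 0.6333 = 6.3/0.6333 = 9.948 cmH2O·s/L.
C = Vt/(Pplat − PEEP) = 512.97 / (22.7 − 10) = 512.97/12.7 = 40.391 mL/cmH2O.
τ = R × C = 9.948 × 0.04039 L/cmH2O = 0.4018 s.
Fraction remaining = e^(−Te/τ) = e^(−0.81/0.4018) = 0.1332.
Trapped volume = 512.97 × 0.1332 = 68.328 mL.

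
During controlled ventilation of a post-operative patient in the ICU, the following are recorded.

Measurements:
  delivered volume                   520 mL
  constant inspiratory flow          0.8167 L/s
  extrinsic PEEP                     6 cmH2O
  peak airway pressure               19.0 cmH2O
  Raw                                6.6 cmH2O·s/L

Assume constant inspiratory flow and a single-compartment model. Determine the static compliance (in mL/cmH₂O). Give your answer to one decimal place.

68.3

Equation of motion (constant flow): PIP = Vt/C + R·V̇ + PEEP.
Vt/C = PIP − R·V̇ − PEEP = 19.0 − 6.6×0.8167 − 6 = 19.0 − 5.39 − 6 = 7.61 cmH2O.
C = Vt / 7.61 = 520 / 7.61 = 68.331 mL/cmH2O.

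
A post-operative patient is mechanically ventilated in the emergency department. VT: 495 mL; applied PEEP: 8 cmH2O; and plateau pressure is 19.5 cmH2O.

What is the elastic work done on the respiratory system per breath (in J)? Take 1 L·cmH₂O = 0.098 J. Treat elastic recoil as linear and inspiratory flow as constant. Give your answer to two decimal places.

Elastic work ≈ ½ × (Pplat − PEEP) × Vt = 0.5 × (19.5 − 8) × 0.495 L = 0.5 × 11.5 × 0.495 = 2.846 L·cmH2O.
× 0.098 J/(L·cmH2O) → 0.2789 J.

0.28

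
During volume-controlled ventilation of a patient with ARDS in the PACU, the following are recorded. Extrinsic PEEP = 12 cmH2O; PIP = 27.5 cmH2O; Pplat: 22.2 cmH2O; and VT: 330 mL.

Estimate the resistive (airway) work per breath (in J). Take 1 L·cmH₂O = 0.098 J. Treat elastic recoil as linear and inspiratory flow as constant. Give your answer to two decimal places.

With constant inspiratory flow the resistive pressure is constant at PIP − Pplat = 27.5 − 22.2 = 5.3 cmH2O, so resistive work = 5.3 × 0.330 = 1.749 L·cmH2O.
× 0.098 J/(L·cmH2O) → 0.1714 J.

0.17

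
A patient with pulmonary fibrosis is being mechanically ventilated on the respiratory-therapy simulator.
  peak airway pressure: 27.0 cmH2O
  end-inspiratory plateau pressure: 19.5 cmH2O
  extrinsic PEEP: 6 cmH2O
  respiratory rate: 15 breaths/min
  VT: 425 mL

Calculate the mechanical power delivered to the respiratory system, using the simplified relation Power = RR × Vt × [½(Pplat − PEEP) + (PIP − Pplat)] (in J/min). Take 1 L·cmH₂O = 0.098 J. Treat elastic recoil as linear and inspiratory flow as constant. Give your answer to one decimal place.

Per-breath work = Vt × [½(Pplat−PEEP) + (PIP−Pplat)] = 0.425 × [0.5×13.5 + 7.5] = 0.425 × 14.25 = 6.056 L·cmH2O.
Power = 15 × 6.056 = 90.84 L·cmH2O/min.
× 0.098 J/(L·cmH2O) → 8.902 J/min.

8.9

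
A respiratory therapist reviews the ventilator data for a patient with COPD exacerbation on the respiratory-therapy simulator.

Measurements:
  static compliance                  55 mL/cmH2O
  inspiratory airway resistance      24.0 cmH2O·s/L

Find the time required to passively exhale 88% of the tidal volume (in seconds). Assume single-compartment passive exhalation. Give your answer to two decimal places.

τ = R × C = 24.0 × 55 mL/cmH2O = 24.0 × 0.055 L/cmH2O = 1.32 s.
Exhaled fraction f = 1 − e^(−t/τ) → t = −τ·ln(1 − f) = −1.32·ln(0.12) = 2.799 s.

2.80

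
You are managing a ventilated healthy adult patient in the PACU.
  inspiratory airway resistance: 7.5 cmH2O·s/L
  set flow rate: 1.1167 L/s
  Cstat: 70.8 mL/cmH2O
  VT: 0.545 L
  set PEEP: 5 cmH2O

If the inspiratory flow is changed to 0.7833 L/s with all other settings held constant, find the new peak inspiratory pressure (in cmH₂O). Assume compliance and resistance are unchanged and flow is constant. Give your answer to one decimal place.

18.6

PIP = Vt/C + R·V̇ + PEEP (constant-flow equation of motion).
Only the resistive term changes: ΔPIP = R × ΔV̇ = 7.5 × (0.7833 − 1.1167) = 7.5 × -0.3334 = -2.501 cmH2O.
Original PIP = 545/70.8 + 7.5×1.1167 + 5 = 21.073 cmH2O; new PIP = 21.073 + (-2.501) = 18.572 cmH2O.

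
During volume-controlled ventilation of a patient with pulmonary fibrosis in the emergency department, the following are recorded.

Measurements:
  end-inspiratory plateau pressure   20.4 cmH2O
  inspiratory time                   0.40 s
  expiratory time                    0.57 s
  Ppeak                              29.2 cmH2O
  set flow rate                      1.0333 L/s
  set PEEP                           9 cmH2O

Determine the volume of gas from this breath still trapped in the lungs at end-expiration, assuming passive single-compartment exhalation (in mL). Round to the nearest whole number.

65

Vt = flow × Ti = 1.0333 L/s × 0.40 s × 1000 mL/L = 413.32 mL.
R = (PIP − Pplat)/V̇ = (29.2 − 20.4) / 1.0333 = 8.8/1.0333 = 8.516 cmH2O·s/L.
C = Vt/(Pplat − PEEP) = 413.32 / (20.4 − 9) = 413.32/11.4 = 36.256 mL/cmH2O.
τ = R × C = 8.516 × 0.03626 L/cmH2O = 0.3088 s.
Fraction remaining = e^(−Te/τ) = e^(−0.57/0.3088) = 0.1579.
Trapped volume = 413.32 × 0.1579 = 65.263 mL.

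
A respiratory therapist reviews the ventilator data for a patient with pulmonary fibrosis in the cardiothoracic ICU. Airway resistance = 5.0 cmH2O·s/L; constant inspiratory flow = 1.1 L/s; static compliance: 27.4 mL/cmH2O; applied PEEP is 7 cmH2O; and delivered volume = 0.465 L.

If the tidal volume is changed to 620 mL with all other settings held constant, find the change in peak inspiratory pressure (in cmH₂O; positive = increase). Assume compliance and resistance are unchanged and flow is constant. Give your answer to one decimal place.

5.7

PIP = Vt/C + R·V̇ + PEEP (constant-flow equation of motion).
Only the elastic term changes: ΔPIP = ΔVt / C = (620 − 465) / 27.4 = 5.657 cmH2O.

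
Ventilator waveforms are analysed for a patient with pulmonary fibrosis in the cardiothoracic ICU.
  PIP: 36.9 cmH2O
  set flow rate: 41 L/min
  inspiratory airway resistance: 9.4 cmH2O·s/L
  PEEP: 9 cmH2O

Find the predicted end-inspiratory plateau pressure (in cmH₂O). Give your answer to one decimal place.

Flow: 41 L/min ÷ 60 = 0.6833 L/s.
Pplat = PIP − Raw × flow = 36.9 − 9.4 × 0.6833 = 36.9 − 6.423 = 30.477 cmH2O.

30.5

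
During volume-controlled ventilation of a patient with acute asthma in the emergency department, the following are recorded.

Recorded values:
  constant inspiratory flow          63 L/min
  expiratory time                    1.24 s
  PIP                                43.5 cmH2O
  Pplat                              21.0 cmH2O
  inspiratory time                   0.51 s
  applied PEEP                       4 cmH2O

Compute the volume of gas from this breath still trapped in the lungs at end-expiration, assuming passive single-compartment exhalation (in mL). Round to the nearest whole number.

Flow: 63 L/min ÷ 60 = 1.05 L/s.
Vt = flow × Ti = 1.05 L/s × 0.51 s × 1000 mL/L = 535.5 mL.
R = (PIP − Pplat)/V̇ = (43.5 − 21.0) / 1.05 = 22.5/1.05 = 21.429 cmH2O·s/L.
C = Vt/(Pplat − PEEP) = 535.5 / (21.0 − 4) = 535.5/17.0 = 31.5 mL/cmH2O.
τ = R × C = 21.429 × 0.0315 L/cmH2O = 0.675 s.
Fraction remaining = e^(−Te/τ) = e^(−1.24/0.675) = 0.1593.
Trapped volume = 535.5 × 0.1593 = 85.305 mL.

85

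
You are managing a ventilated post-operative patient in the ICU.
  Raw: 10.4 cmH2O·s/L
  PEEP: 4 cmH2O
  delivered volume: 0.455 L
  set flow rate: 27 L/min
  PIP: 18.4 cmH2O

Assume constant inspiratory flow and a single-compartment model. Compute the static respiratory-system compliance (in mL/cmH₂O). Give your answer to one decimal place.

46.8

Flow: 27 L/min ÷ 60 = 0.45 L/s.
Equation of motion (constant flow): PIP = Vt/C + R·V̇ + PEEP.
Vt/C = PIP − R·V̇ − PEEP = 18.4 − 10.4×0.45 − 4 = 18.4 − 4.68 − 4 = 9.72 cmH2O.
C = Vt / 9.72 = 455 / 9.72 = 46.811 mL/cmH2O.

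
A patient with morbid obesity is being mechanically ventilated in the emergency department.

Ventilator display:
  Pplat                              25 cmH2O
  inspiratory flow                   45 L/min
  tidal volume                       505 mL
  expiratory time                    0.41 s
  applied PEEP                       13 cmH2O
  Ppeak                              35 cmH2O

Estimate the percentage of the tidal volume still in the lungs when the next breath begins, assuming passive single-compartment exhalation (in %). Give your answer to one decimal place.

Flow: 45 L/min ÷ 60 = 0.75 L/s.
R = (PIP − Pplat)/V̇ = (35 − 25) / 0.75 = 10.0/0.75 = 13.333 cmH2O·s/L.
C = Vt/(Pplat − PEEP) = 505.0 / (25 − 13) = 505.0/12.0 = 42.083 mL/cmH2O.
τ = R × C = 13.333 × 0.04208 L/cmH2O = 0.5611 s.
Fraction remaining at end-expiration = e^(−Te/τ) = e^(−0.41/0.5611) = 0.4816 → 48.16%.

48.2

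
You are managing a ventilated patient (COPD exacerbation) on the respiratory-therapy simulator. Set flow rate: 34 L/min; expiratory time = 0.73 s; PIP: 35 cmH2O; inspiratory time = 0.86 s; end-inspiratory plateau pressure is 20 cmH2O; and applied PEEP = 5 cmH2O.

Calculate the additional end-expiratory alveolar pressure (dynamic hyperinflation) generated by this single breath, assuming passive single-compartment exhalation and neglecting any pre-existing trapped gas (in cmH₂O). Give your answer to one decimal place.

6.4

Flow: 34 L/min ÷ 60 = 0.5667 L/s.
Vt = flow × Ti = 0.5667 L/s × 0.86 s × 1000 mL/L = 487.36 mL.
R = (PIP − Pplat)/V̇ = (35 − 20) / 0.5667 = 15.0/0.5667 = 26.469 cmH2O·s/L.
C = Vt/(Pplat − PEEP) = 487.36 / (20 − 5) = 487.36/15.0 = 32.491 mL/cmH2O.
τ = R × C = 26.469 × 0.03249 L/cmH2O = 0.86 s.
Fraction remaining = e^(−Te/τ) = e^(−0.73/0.86) = 0.4279; trapped volume = 487.36 × 0.4279 = 208.54 mL.
Additional alveolar pressure from trapping ≈ V_trapped / C = 208.54 / 32.491 = 6.418 cmH2O.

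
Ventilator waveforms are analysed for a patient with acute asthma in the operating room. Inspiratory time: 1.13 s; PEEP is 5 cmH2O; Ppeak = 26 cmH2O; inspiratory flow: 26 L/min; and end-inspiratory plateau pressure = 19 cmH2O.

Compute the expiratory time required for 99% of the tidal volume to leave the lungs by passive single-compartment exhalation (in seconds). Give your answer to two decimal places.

2.60

Flow: 26 L/min ÷ 60 = 0.4333 L/s.
Vt = flow × Ti = 0.4333 L/s × 1.13 s × 1000 mL/L = 489.63 mL.
R = (PIP − Pplat)/V̇ = (26 − 19) / 0.4333 = 7.0/0.4333 = 16.155 cmH2O·s/L.
C = Vt/(Pplat − PEEP) = 489.63 / (19 − 5) = 489.63/14.0 = 34.974 mL/cmH2O.
τ = R × C = 16.155 × 0.03497 L/cmH2O = 0.5649 s.
t = −τ·ln(1 − 0.99) = −0.5649·ln(0.01) = 2.601 s.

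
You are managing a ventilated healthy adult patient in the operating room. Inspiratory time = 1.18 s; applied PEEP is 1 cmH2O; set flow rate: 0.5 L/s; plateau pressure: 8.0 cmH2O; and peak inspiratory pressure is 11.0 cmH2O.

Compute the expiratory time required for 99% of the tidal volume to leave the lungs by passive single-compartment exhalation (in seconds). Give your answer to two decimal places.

2.33

Vt = flow × Ti = 0.5 L/s × 1.18 s × 1000 mL/L = 590.0 mL.
R = (PIP − Pplat)/V̇ = (11.0 − 8.0) / 0.5 = 3.0/0.5 = 6.0 cmH2O·s/L.
C = Vt/(Pplat − PEEP) = 590.0 / (8.0 − 1) = 590.0/7.0 = 84.286 mL/cmH2O.
τ = R × C = 6.0 × 0.08429 L/cmH2O = 0.5057 s.
t = −τ·ln(1 − 0.99) = −0.5057·ln(0.01) = 2.329 s.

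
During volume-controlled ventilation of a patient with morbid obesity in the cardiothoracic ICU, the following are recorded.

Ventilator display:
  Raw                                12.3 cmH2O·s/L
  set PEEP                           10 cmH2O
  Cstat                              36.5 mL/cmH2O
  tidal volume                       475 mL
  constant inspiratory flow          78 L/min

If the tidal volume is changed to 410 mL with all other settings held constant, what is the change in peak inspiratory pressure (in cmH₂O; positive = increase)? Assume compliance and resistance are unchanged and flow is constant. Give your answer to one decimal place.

PIP = Vt/C + R·V̇ + PEEP (constant-flow equation of motion).
Only the elastic term changes: ΔPIP = ΔVt / C = (410 − 475) / 36.5 = -1.781 cmH2O.

-1.8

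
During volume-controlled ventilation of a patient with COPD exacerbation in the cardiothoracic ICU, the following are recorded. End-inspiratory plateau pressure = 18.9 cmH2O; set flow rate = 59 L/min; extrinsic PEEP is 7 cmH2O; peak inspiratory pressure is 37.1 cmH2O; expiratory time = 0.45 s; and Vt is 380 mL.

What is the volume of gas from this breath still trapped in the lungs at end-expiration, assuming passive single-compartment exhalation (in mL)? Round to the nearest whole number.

177

Flow: 59 L/min ÷ 60 = 0.9833 L/s.
R = (PIP − Pplat)/V̇ = (37.1 − 18.9) / 0.9833 = 18.2/0.9833 = 18.509 cmH2O·s/L.
C = Vt/(Pplat − PEEP) = 380.0 / (18.9 − 7) = 380.0/11.9 = 31.933 mL/cmH2O.
τ = R × C = 18.509 × 0.03193 L/cmH2O = 0.591 s.
Fraction remaining = e^(−Te/τ) = e^(−0.45/0.591) = 0.467.
Trapped volume = 380.0 × 0.467 = 177.46 mL.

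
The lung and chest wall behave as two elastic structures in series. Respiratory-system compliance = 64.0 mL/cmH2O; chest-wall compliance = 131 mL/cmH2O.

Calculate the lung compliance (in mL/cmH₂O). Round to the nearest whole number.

1/CL = 1/Crs − 1/Ccw.
1/CL = 1/64.0 − 1/131 = 0.007991.
CL = 125.14 mL/cmH2O.

125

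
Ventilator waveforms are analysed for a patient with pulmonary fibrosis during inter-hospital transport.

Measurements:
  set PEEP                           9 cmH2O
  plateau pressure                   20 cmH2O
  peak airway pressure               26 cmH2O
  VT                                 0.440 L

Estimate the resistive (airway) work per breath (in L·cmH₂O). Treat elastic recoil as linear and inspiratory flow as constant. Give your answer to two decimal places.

2.64

With constant inspiratory flow the resistive pressure is constant at PIP − Pplat = 26 − 20 = 6.0 cmH2O, so resistive work = 6.0 × 0.440 = 2.64 L·cmH2O.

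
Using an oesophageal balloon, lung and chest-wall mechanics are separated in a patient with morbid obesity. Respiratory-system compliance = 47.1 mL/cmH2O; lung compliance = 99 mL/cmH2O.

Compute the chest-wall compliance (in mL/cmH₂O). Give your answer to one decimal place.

1/Ccw = 1/Crs − 1/CL.
1/Ccw = 1/47.1 − 1/99 = 0.01113.
Ccw = 89.847 mL/cmH2O.

89.8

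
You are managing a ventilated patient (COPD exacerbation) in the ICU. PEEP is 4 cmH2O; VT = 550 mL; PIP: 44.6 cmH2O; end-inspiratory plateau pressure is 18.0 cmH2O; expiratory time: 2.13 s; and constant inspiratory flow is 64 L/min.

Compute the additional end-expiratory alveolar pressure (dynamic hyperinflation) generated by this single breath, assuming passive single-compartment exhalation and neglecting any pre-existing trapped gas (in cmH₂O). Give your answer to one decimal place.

Flow: 64 L/min ÷ 60 = 1.0667 L/s.
R = (PIP − Pplat)/V̇ = (44.6 − 18.0) / 1.0667 = 26.6/1.0667 = 24.937 cmH2O·s/L.
C = Vt/(Pplat − PEEP) = 550.0 / (18.0 − 4) = 550.0/14.0 = 39.286 mL/cmH2O.
τ = R × C = 24.937 × 0.03929 L/cmH2O = 0.9798 s.
Fraction remaining = e^(−Te/τ) = e^(−2.13/0.9798) = 0.1137; trapped volume = 550.0 × 0.1137 = 62.535 mL.
Additional alveolar pressure from trapping ≈ V_trapped / C = 62.535 / 39.286 = 1.592 cmH2O.

1.6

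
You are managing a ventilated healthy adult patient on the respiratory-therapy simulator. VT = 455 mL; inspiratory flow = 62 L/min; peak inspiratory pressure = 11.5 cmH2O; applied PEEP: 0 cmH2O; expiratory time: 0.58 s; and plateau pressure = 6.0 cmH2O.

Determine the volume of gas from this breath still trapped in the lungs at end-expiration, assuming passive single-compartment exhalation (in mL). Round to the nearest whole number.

Flow: 62 L/min ÷ 60 = 1.0333 L/s.
R = (PIP − Pplat)/V̇ = (11.5 − 6.0) / 1.0333 = 5.5/1.0333 = 5.323 cmH2O·s/L.
C = Vt/(Pplat − PEEP) = 455.0 / (6.0 − 0) = 455.0/6.0 = 75.833 mL/cmH2O.
τ = R × C = 5.323 × 0.07583 L/cmH2O = 0.4036 s.
Fraction remaining = e^(−Te/τ) = e^(−0.58/0.4036) = 0.2376.
Trapped volume = 455.0 × 0.2376 = 108.11 mL.

108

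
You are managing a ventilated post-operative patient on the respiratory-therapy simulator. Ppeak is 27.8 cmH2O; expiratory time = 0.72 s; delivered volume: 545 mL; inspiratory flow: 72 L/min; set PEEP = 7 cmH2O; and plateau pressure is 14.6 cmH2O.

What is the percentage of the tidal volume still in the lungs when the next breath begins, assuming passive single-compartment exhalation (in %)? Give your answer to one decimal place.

40.1

Flow: 72 L/min ÷ 60 = 1.2 L/s.
R = (PIP − Pplat)/V̇ = (27.8 − 14.6) / 1.2 = 13.2/1.2 = 11.0 cmH2O·s/L.
C = Vt/(Pplat − PEEP) = 545.0 / (14.6 − 7) = 545.0/7.6 = 71.711 mL/cmH2O.
τ = R × C = 11.0 × 0.07171 L/cmH2O = 0.7888 s.
Fraction remaining at end-expiration = e^(−Te/τ) = e^(−0.72/0.7888) = 0.4014 → 40.14%.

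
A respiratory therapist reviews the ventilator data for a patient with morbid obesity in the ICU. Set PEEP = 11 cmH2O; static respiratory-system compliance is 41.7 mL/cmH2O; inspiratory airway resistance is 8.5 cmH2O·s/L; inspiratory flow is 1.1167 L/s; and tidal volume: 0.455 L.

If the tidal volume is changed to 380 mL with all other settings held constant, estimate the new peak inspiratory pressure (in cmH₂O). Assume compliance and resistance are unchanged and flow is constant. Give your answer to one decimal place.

PIP = Vt/C + R·V̇ + PEEP (constant-flow equation of motion).
Only the elastic term changes: ΔPIP = ΔVt / C = (380 − 455) / 41.7 = -1.799 cmH2O.
Original PIP = 455/41.7 + 8.5×1.1167 + 11 = 31.403 cmH2O; new PIP = 31.403 + (-1.799) = 29.604 cmH2O.

29.6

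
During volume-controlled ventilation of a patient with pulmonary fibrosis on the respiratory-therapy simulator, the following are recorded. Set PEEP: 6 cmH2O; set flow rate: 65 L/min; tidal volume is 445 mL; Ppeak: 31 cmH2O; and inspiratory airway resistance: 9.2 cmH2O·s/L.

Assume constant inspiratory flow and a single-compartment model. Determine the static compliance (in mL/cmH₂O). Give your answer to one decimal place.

Flow: 65 L/min ÷ 60 = 1.0833 L/s.
Equation of motion (constant flow): PIP = Vt/C + R·V̇ + PEEP.
Vt/C = PIP − R·V̇ − PEEP = 31 − 9.2×1.0833 − 6 = 31 − 9.966 − 6 = 15.034 cmH2O.
C = Vt / 15.034 = 445 / 15.034 = 29.6 mL/cmH2O.

29.6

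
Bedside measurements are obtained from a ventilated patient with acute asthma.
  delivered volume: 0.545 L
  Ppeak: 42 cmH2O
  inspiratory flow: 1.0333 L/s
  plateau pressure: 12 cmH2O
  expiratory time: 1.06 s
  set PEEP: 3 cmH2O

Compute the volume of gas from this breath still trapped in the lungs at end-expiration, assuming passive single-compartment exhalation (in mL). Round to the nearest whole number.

R = (PIP − Pplat)/V̇ = (42 − 12) / 1.0333 = 30.0/1.0333 = 29.033 cmH2O·s/L.
C = Vt/(Pplat − PEEP) = 545.0 / (12 − 3) = 545.0/9.0 = 60.556 mL/cmH2O.
τ = R × C = 29.033 × 0.06056 L/cmH2O = 1.758 s.
Fraction remaining = e^(−Te/τ) = e^(−1.06/1.758) = 0.5472.
Trapped volume = 545.0 × 0.5472 = 298.22 mL.

298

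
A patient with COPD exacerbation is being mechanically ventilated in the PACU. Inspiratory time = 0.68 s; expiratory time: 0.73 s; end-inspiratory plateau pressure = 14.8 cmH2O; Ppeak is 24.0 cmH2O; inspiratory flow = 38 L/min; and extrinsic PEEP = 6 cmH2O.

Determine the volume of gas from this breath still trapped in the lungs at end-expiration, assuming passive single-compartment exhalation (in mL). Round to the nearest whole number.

Flow: 38 L/min ÷ 60 = 0.6333 L/s.
Vt = flow × Ti = 0.6333 L/s × 0.68 s × 1000 mL/L = 430.64 mL.
R = (PIP − Pplat)/V̇ = (24.0 − 14.8) / 0.6333 = 9.2/0.6333 = 14.527 cmH2O·s/L.
C = Vt/(Pplat − PEEP) = 430.64 / (14.8 − 6) = 430.64/8.8 = 48.936 mL/cmH2O.
τ = R × C = 14.527 × 0.04894 L/cmH2O = 0.711 s.
Fraction remaining = e^(−Te/τ) = e^(−0.73/0.711) = 0.3582.
Trapped volume = 430.64 × 0.3582 = 154.26 mL.

154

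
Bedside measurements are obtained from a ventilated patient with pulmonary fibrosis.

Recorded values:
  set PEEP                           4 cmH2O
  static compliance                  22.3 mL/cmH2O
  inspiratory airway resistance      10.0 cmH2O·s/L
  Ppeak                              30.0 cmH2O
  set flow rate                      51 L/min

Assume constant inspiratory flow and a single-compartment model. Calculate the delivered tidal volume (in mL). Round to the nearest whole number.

390

Flow: 51 L/min ÷ 60 = 0.85 L/s.
Equation of motion (constant flow): PIP = Vt/C + R·V̇ + PEEP.
Vt/C = PIP − R·V̇ − PEEP = 30.0 − 8.5 − 4 = 17.5 cmH2O.
Vt = C × 17.5 = 22.3 × 17.5 = 390.25 mL.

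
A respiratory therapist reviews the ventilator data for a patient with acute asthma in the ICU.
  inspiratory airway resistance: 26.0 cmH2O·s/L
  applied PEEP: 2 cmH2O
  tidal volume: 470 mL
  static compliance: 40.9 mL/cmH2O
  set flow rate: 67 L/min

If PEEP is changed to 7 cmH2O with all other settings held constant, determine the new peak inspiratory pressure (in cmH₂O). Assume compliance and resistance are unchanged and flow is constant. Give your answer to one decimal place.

47.5

Flow: 67 L/min ÷ 60 = 1.1167 L/s.
PIP = Vt/C + R·V̇ + PEEP (constant-flow equation of motion).
Only the baseline term changes: ΔPIP = ΔPEEP = 7 − 2 = 5.0 cmH2O.
Original PIP = 470/40.9 + 26.0×1.1167 + 2 = 42.526 cmH2O; new PIP = 42.526 + (5.0) = 47.526 cmH2O.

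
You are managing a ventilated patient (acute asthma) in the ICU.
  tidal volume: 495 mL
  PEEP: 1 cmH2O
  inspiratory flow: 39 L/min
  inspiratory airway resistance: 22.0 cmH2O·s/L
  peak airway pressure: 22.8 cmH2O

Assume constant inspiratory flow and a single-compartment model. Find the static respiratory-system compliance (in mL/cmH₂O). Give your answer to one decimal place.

Flow: 39 L/min ÷ 60 = 0.65 L/s.
Equation of motion (constant flow): PIP = Vt/C + R·V̇ + PEEP.
Vt/C = PIP − R·V̇ − PEEP = 22.8 − 22.0×0.65 − 1 = 22.8 − 14.3 − 1 = 7.5 cmH2O.
C = Vt / 7.5 = 495 / 7.5 = 66.0 mL/cmH2O.

66.0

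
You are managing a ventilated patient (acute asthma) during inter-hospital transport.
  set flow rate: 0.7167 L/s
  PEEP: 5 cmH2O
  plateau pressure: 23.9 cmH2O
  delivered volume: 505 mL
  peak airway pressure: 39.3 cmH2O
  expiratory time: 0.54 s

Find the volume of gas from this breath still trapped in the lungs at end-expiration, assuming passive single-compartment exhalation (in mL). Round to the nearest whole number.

R = (PIP − Pplat)/V̇ = (39.3 − 23.9) / 0.7167 = 15.4/0.7167 = 21.487 cmH2O·s/L.
C = Vt/(Pplat − PEEP) = 505.0 / (23.9 − 5) = 505.0/18.9 = 26.72 mL/cmH2O.
τ = R × C = 21.487 × 0.02672 L/cmH2O = 0.5741 s.
Fraction remaining = e^(−Te/τ) = e^(−0.54/0.5741) = 0.3904.
Trapped volume = 505.0 × 0.3904 = 197.15 mL.

197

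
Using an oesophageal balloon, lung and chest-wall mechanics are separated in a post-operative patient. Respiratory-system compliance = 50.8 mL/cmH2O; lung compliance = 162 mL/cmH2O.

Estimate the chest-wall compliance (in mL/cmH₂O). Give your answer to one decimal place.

74.0

1/Ccw = 1/Crs − 1/CL.
1/Ccw = 1/50.8 − 1/162 = 0.01351.
Ccw = 74.019 mL/cmH2O.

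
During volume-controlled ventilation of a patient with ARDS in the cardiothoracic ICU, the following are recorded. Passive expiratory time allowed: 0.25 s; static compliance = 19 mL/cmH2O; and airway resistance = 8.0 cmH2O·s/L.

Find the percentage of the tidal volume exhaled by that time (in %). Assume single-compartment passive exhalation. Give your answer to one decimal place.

τ = R × C = 8.0 × 19 mL/cmH2O = 8.0 × 0.019 L/cmH2O = 0.152 s.
Passive exhalation: V(t)/V₀ = e^(−t/τ) = e^(−0.25/0.152) = 0.1931.
Fraction exhaled = 1 − 0.1931 = 0.8069 → 80.69%.

80.7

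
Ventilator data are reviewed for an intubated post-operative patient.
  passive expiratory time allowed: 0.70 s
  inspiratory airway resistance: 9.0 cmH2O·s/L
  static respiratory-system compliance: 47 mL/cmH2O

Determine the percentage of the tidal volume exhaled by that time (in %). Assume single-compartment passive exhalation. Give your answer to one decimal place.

80.9

τ = R × C = 9.0 × 47 mL/cmH2O = 9.0 × 0.047 L/cmH2O = 0.423 s.
Passive exhalation: V(t)/V₀ = e^(−t/τ) = e^(−0.70/0.423) = 0.1911.
Fraction exhaled = 1 − 0.1911 = 0.8089 → 80.89%.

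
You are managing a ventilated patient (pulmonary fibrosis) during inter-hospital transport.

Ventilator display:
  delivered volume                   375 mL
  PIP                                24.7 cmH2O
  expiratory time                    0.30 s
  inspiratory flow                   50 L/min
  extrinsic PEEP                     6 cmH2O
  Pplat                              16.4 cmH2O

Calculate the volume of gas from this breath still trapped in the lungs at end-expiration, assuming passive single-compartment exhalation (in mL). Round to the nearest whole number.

163

Flow: 50 L/min ÷ 60 = 0.8333 L/s.
R = (PIP − Pplat)/V̇ = (24.7 − 16.4) / 0.8333 = 8.3/0.8333 = 9.96 cmH2O·s/L.
C = Vt/(Pplat − PEEP) = 375.0 / (16.4 − 6) = 375.0/10.4 = 36.058 mL/cmH2O.
τ = R × C = 9.96 × 0.03606 L/cmH2O = 0.3592 s.
Fraction remaining = e^(−Te/τ) = e^(−0.30/0.3592) = 0.4338.
Trapped volume = 375.0 × 0.4338 = 162.68 mL.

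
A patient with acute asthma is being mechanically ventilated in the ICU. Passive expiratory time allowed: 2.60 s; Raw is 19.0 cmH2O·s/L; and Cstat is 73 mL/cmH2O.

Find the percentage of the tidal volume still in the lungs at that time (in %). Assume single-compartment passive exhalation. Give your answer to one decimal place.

τ = R × C = 19.0 × 73 mL/cmH2O = 19.0 × 0.073 L/cmH2O = 1.387 s.
Passive exhalation: V(t)/V₀ = e^(−t/τ) = e^(−2.60/1.387) = 0.1534.
Fraction remaining = 0.1534 → 15.34%.

15.3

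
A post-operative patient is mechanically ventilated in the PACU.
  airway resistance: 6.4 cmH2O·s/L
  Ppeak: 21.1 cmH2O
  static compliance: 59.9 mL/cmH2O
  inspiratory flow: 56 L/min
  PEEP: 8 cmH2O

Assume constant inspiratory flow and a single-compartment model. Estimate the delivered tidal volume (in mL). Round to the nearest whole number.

Flow: 56 L/min ÷ 60 = 0.9333 L/s.
Equation of motion (constant flow): PIP = Vt/C + R·V̇ + PEEP.
Vt/C = PIP − R·V̇ − PEEP = 21.1 − 5.973 − 8 = 7.127 cmH2O.
Vt = C × 7.127 = 59.9 × 7.127 = 426.91 mL.

427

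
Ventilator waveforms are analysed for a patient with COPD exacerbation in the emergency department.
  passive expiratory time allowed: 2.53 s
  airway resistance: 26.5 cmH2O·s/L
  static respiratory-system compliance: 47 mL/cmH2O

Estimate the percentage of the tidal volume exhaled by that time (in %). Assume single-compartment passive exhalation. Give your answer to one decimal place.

86.9

τ = R × C = 26.5 × 47 mL/cmH2O = 26.5 × 0.047 L/cmH2O = 1.246 s.
Passive exhalation: V(t)/V₀ = e^(−t/τ) = e^(−2.53/1.246) = 0.1313.
Fraction exhaled = 1 − 0.1313 = 0.8687 → 86.87%.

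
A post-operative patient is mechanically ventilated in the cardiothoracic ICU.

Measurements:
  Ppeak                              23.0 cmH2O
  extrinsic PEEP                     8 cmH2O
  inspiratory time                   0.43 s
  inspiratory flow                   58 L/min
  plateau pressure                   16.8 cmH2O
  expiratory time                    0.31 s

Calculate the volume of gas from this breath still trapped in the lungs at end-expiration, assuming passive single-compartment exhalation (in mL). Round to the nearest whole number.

Flow: 58 L/min ÷ 60 = 0.9667 L/s.
Vt = flow × Ti = 0.9667 L/s × 0.43 s × 1000 mL/L = 415.68 mL.
R = (PIP − Pplat)/V̇ = (23.0 − 16.8) / 0.9667 = 6.2/0.9667 = 6.414 cmH2O·s/L.
C = Vt/(Pplat − PEEP) = 415.68 / (16.8 − 8) = 415.68/8.8 = 47.236 mL/cmH2O.
τ = R × C = 6.414 × 0.04724 L/cmH2O = 0.303 s.
Fraction remaining = e^(−Te/τ) = e^(−0.31/0.303) = 0.3595.
Trapped volume = 415.68 × 0.3595 = 149.44 mL.

149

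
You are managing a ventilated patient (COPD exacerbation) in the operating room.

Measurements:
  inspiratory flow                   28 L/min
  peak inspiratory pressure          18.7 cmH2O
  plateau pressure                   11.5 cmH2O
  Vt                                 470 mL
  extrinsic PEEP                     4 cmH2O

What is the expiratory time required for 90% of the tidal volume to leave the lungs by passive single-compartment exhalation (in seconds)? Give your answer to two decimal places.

2.23

Flow: 28 L/min ÷ 60 = 0.4667 L/s.
R = (PIP − Pplat)/V̇ = (18.7 − 11.5) / 0.4667 = 7.2/0.4667 = 15.427 cmH2O·s/L.
C = Vt/(Pplat − PEEP) = 470.0 / (11.5 − 4) = 470.0/7.5 = 62.667 mL/cmH2O.
τ = R × C = 15.427 × 0.06267 L/cmH2O = 0.9668 s.
t = −τ·ln(1 − 0.90) = −0.9668·ln(0.1) = 2.226 s.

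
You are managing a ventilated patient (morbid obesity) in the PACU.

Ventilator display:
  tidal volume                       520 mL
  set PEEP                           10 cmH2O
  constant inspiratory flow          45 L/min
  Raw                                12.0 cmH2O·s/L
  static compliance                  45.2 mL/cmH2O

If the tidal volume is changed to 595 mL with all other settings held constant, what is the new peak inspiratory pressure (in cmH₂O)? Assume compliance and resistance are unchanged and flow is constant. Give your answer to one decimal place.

32.2

Flow: 45 L/min ÷ 60 = 0.75 L/s.
PIP = Vt/C + R·V̇ + PEEP (constant-flow equation of motion).
Only the elastic term changes: ΔPIP = ΔVt / C = (595 − 520) / 45.2 = 1.659 cmH2O.
Original PIP = 520/45.2 + 12.0×0.75 + 10 = 30.504 cmH2O; new PIP = 30.504 + (1.659) = 32.163 cmH2O.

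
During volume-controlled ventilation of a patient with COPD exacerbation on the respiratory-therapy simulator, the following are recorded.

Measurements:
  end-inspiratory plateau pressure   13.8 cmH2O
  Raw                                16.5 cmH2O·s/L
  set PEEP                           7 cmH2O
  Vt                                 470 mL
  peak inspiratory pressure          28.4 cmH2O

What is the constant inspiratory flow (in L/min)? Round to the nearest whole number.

53

flow = (PIP − Pplat) / Raw = (28.4 − 13.8) / 16.5 = 0.8848 L/s × 60 = 53.088 L/min.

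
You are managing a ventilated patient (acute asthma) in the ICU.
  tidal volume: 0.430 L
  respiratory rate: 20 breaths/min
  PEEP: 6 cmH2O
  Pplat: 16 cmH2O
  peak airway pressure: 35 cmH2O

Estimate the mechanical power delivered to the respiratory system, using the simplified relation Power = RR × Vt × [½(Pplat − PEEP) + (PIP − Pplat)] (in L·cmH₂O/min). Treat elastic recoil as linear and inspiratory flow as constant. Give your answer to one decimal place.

Per-breath work = Vt × [½(Pplat−PEEP) + (PIP−Pplat)] = 0.430 × [0.5×10.0 + 19.0] = 0.430 × 24.0 = 10.32 L·cmH2O.
Power = 20 × 10.32 = 206.4 L·cmH2O/min.

206.4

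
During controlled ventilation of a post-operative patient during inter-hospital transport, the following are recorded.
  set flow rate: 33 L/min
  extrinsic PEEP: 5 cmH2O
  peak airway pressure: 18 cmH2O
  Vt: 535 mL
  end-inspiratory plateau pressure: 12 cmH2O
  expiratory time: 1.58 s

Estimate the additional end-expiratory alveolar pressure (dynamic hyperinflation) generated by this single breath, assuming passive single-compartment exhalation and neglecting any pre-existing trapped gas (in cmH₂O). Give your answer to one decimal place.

1.1

Flow: 33 L/min ÷ 60 = 0.55 L/s.
R = (PIP − Pplat)/V̇ = (18 − 12) / 0.55 = 6.0/0.55 = 10.909 cmH2O·s/L.
C = Vt/(Pplat − PEEP) = 535.0 / (12 − 5) = 535.0/7.0 = 76.429 mL/cmH2O.
τ = R × C = 10.909 × 0.07643 L/cmH2O = 0.8338 s.
Fraction remaining = e^(−Te/τ) = e^(−1.58/0.8338) = 0.1503; trapped volume = 535.0 × 0.1503 = 80.411 mL.
Additional alveolar pressure from trapping ≈ V_trapped / C = 80.411 / 76.429 = 1.052 cmH2O.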